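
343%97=52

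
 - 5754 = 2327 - 8081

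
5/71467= 5/71467 =0.00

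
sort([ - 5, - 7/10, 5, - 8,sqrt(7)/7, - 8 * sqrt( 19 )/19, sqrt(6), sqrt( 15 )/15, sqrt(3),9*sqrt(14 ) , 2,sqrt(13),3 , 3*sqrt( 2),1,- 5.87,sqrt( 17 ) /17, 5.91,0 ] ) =[ - 8 , - 5.87, - 5, - 8*sqrt( 19)/19, - 7/10,0 , sqrt(17 ) /17,  sqrt( 15)/15,sqrt (7 ) /7, 1,sqrt( 3), 2, sqrt ( 6),3, sqrt (13 ) , 3*sqrt(2 ),5, 5.91,9 * sqrt(14)]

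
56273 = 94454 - 38181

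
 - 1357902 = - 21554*63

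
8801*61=536861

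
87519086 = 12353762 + 75165324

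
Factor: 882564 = 2^2*3^1*73547^1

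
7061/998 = 7061/998 =7.08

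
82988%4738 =2442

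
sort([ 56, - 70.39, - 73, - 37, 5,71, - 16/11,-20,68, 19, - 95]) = [ - 95, - 73, - 70.39, -37, - 20,-16/11, 5,19, 56, 68,71] 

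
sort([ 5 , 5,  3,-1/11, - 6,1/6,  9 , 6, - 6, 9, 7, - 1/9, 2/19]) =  [ - 6, - 6, - 1/9, - 1/11,2/19, 1/6, 3,5,5, 6, 7,9,9]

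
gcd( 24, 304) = 8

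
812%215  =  167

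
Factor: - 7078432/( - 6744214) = 2^4*797^ (-1)*4231^( - 1 )*221201^1 = 3539216/3372107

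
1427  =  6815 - 5388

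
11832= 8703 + 3129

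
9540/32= 298 + 1/8 = 298.12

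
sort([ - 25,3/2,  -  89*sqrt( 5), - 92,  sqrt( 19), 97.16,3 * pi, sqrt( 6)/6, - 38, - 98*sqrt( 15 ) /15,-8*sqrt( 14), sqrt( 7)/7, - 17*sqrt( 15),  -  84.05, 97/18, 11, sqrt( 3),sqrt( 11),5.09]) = [ -89 * sqrt( 5 ), - 92,  -  84.05, - 17*sqrt( 15), - 38, - 8 * sqrt( 14) , - 98* sqrt( 15) /15, - 25,  sqrt( 7) /7,sqrt( 6) /6, 3/2, sqrt(  3), sqrt ( 11), sqrt( 19),5.09,97/18, 3*pi,11, 97.16] 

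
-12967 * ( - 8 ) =103736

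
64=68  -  4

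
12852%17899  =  12852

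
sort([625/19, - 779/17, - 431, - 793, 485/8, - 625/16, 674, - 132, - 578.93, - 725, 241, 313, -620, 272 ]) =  [ - 793, - 725, - 620 , - 578.93, - 431, - 132, - 779/17,-625/16, 625/19, 485/8, 241, 272,313 , 674 ]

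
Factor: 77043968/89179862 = 2^7*300953^1*44589931^( - 1) = 38521984/44589931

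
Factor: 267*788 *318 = 66905928 = 2^3 * 3^2 * 53^1 * 89^1*197^1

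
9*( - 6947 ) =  - 62523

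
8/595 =8/595 = 0.01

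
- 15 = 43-58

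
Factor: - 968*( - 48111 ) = 46571448 = 2^3*3^1*7^1*11^2*29^1*79^1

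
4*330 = 1320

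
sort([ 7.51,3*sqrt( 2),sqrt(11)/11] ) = [sqrt(11) /11, 3 * sqrt(2 ) , 7.51]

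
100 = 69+31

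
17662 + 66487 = 84149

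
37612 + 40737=78349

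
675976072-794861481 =-118885409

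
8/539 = 8/539 = 0.01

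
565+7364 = 7929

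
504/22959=56/2551 = 0.02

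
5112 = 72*71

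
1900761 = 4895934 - 2995173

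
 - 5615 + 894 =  - 4721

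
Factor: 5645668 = 2^2 * 7^1 * 163^1 * 1237^1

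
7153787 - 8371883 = -1218096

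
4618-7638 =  - 3020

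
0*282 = 0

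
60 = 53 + 7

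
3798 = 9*422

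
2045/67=30 + 35/67=30.52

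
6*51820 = 310920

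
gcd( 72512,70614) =2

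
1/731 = 1/731 =0.00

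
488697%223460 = 41777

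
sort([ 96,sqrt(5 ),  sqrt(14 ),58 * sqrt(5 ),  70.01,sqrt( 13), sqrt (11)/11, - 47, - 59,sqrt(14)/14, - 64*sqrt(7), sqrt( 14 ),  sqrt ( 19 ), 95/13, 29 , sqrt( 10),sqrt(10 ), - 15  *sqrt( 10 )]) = [ - 64*sqrt( 7), - 59, - 15*sqrt(10 ), - 47, sqrt(14) /14,  sqrt( 11 )/11, sqrt(5 ), sqrt(10 ),sqrt(10 ),sqrt(13),sqrt(14 ), sqrt(14),sqrt(19),95/13, 29,70.01, 96,58*sqrt ( 5 )] 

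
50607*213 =10779291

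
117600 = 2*58800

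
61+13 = 74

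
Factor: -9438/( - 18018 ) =11/21 = 3^(-1)*7^( - 1) *11^1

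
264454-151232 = 113222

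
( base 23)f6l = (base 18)16hc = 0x1F9E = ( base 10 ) 8094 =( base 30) 8TO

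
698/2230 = 349/1115 = 0.31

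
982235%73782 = 23069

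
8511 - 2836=5675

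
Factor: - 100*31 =-2^2*5^2* 31^1 = -  3100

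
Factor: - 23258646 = - 2^1*3^2*593^1*2179^1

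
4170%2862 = 1308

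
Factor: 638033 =11^2*5273^1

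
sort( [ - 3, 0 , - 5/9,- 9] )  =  [ - 9, - 3,- 5/9, 0]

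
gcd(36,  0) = 36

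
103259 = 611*169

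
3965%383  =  135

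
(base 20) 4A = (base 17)55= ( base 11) 82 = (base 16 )5A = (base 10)90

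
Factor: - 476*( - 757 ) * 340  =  122512880 = 2^4 * 5^1  *7^1*17^2 * 757^1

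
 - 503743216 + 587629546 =83886330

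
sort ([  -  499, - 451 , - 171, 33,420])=[ - 499, - 451, - 171 , 33,420]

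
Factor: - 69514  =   - 2^1*34757^1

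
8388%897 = 315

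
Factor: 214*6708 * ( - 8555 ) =-2^3*3^1*5^1*13^1*29^1 * 43^1*59^1*107^1 = - 12280805160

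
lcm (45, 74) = 3330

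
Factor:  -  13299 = -3^1*11^1*13^1*31^1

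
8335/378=8335/378 = 22.05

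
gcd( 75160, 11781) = 1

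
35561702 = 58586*607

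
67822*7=474754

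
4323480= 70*61764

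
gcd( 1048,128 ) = 8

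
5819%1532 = 1223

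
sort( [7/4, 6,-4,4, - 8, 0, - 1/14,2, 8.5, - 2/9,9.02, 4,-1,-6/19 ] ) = [ - 8, - 4, - 1, - 6/19, - 2/9, - 1/14, 0, 7/4, 2,4, 4,6,8.5,9.02 ]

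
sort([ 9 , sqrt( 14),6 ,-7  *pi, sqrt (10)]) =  [- 7*pi,sqrt(10),sqrt(  14),6,9 ]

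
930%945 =930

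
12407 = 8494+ 3913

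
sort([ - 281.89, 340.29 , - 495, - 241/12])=[-495, -281.89, - 241/12, 340.29 ] 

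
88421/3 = 88421/3  =  29473.67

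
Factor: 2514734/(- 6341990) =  - 5^( -1)*83^1 * 15149^1 * 634199^( - 1 ) = -1257367/3170995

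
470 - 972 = -502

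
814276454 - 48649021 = 765627433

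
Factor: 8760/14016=2^( - 3)*5^1 = 5/8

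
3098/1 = 3098 = 3098.00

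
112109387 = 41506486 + 70602901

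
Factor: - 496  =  -2^4* 31^1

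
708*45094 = 31926552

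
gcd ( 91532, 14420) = 28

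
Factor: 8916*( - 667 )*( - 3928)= 23359706016  =  2^5*3^1*23^1*29^1*491^1 * 743^1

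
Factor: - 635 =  - 5^1*127^1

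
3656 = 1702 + 1954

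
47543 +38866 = 86409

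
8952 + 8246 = 17198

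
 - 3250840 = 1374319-4625159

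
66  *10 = 660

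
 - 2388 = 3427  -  5815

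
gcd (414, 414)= 414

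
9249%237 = 6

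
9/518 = 9/518  =  0.02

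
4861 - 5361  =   - 500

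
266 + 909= 1175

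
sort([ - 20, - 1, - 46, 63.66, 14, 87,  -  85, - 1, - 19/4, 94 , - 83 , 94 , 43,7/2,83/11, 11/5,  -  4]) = [ - 85,  -  83, - 46, - 20,-19/4, - 4, - 1, - 1,  11/5, 7/2, 83/11 , 14 , 43, 63.66, 87, 94, 94] 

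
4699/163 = 4699/163 = 28.83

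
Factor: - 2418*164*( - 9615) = 3812847480   =  2^3 * 3^2*5^1*13^1*31^1*41^1*641^1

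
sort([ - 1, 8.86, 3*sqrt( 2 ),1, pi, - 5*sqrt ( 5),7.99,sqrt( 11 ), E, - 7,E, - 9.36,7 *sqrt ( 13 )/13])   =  [ - 5*sqrt( 5), - 9.36, - 7, - 1, 1,7*sqrt( 13)/13,E,  E, pi,sqrt( 11 ),3 * sqrt(2),7.99 , 8.86 ] 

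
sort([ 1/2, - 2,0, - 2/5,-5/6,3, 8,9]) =[ - 2, - 5/6, - 2/5,0, 1/2 , 3, 8,9]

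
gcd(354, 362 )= 2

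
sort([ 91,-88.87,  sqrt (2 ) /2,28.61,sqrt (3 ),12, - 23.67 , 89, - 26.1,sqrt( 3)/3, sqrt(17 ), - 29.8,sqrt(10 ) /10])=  [ - 88.87, - 29.8,  -  26.1, - 23.67, sqrt(10 )/10, sqrt( 3 )/3, sqrt( 2 )/2 , sqrt( 3 ),sqrt (17),12, 28.61, 89,91]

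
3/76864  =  3/76864 = 0.00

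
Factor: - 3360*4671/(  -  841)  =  2^5*3^4*5^1*7^1*29^ (-2) * 173^1 = 15694560/841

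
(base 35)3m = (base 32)3v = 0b1111111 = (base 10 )127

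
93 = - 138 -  - 231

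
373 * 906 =337938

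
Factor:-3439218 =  - 2^1 * 3^1 *149^1*3847^1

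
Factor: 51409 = 101^1*509^1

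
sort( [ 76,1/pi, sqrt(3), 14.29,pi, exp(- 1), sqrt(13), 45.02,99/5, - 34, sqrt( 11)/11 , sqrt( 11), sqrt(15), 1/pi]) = [ - 34,sqrt(11) /11,1/pi, 1/pi,exp(  -  1), sqrt( 3),pi,sqrt(11), sqrt(13), sqrt(15),14.29, 99/5, 45.02, 76]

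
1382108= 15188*91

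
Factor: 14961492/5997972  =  3^1*7^1*13^1*41^ (- 1)*73^( - 1) * 167^ ( - 1 )*4567^1=1246791/499831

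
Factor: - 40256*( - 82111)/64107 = 194438848/3771  =  2^6*3^( - 2 )*37^1*157^1*419^( -1 )*523^1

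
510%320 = 190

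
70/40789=10/5827 = 0.00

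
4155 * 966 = 4013730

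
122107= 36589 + 85518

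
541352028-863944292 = - 322592264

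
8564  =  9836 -1272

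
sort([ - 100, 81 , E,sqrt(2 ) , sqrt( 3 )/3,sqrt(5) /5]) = [-100 , sqrt( 5)/5,sqrt(3 )/3,sqrt( 2),E , 81] 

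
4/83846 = 2/41923 = 0.00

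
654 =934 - 280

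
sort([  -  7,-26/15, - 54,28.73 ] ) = [ - 54,-7, - 26/15, 28.73] 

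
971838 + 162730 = 1134568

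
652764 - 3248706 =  - 2595942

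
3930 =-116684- - 120614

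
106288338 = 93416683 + 12871655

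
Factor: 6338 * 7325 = 46425850=2^1*5^2*293^1*3169^1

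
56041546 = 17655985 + 38385561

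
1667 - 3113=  - 1446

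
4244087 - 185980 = 4058107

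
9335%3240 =2855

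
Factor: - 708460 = -2^2*5^1*35423^1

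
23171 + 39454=62625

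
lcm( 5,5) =5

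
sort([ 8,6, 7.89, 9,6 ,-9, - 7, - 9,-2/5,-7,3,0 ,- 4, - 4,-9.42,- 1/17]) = [-9.42, - 9,  -  9, - 7,  -  7, - 4 , - 4  , - 2/5,  -  1/17, 0, 3, 6, 6, 7.89,8, 9]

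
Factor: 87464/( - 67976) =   -  377/293 = - 13^1*29^1*293^( - 1)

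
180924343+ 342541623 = 523465966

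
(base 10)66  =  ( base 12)56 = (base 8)102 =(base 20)36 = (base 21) 33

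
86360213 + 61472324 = 147832537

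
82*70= 5740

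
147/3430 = 3/70 = 0.04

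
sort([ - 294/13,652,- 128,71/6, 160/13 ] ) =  [-128,-294/13,71/6,160/13,652 ]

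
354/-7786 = -1 + 3716/3893 = -0.05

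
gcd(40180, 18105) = 5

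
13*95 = 1235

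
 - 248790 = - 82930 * 3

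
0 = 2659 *0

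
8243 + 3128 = 11371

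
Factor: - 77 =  - 7^1*  11^1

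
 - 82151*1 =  - 82151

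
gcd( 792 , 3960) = 792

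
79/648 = 79/648 = 0.12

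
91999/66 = 1393 + 61/66  =  1393.92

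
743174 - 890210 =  - 147036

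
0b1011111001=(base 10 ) 761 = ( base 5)11021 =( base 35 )LQ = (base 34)md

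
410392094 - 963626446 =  - 553234352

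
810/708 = 1 + 17/118 = 1.14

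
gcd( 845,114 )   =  1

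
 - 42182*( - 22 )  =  928004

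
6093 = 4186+1907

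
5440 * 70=380800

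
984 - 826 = 158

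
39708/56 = 9927/14= 709.07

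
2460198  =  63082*39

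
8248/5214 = 4124/2607 = 1.58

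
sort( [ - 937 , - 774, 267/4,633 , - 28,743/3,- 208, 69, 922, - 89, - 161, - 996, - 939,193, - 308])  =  [  -  996, - 939,-937, - 774,-308, - 208, - 161, - 89, -28, 267/4,69,  193,  743/3, 633 , 922] 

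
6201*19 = 117819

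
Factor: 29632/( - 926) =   -  2^5 = - 32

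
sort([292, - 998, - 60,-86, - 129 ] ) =[ - 998, - 129, -86, - 60, 292] 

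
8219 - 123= 8096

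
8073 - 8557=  - 484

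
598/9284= 299/4642 = 0.06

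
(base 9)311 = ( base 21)C1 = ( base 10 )253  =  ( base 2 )11111101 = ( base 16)FD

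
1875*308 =577500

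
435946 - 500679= - 64733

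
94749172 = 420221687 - 325472515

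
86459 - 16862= 69597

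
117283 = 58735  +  58548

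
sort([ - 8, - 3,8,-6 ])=[ - 8,-6, - 3,8] 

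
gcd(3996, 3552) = 444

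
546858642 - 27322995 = 519535647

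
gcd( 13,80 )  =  1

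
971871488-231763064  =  740108424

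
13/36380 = 13/36380=0.00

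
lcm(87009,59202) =5742594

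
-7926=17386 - 25312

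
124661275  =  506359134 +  - 381697859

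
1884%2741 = 1884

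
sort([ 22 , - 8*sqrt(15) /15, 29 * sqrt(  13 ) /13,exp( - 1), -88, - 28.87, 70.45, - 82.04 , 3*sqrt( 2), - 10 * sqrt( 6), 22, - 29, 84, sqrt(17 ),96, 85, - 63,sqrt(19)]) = [-88,- 82.04, - 63, - 29, - 28.87, - 10* sqrt( 6), - 8 * sqrt(15 )/15, exp( - 1), sqrt( 17), 3*sqrt ( 2 ), sqrt( 19), 29 * sqrt(13 )/13, 22, 22, 70.45, 84,85, 96]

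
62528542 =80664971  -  18136429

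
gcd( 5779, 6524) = 1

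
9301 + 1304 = 10605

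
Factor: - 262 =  - 2^1  *131^1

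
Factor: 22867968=2^12*3^1 * 1861^1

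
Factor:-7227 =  - 3^2*11^1*73^1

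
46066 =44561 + 1505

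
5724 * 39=223236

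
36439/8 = 4554 + 7/8 = 4554.88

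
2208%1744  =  464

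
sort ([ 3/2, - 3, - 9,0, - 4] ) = [-9, - 4, -3, 0, 3/2]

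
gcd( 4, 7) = 1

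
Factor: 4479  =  3^1*1493^1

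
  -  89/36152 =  -1+ 36063/36152 = - 0.00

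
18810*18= 338580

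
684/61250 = 342/30625=0.01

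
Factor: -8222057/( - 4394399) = 29^ ( - 1 )*151531^( - 1 )*8222057^1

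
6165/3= 2055 = 2055.00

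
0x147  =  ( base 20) g7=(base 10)327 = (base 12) 233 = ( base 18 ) 103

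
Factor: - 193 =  - 193^1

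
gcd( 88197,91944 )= 3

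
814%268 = 10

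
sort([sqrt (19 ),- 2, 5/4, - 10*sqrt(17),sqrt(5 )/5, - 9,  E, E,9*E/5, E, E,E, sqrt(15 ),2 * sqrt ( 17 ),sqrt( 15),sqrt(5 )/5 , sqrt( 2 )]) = [-10* sqrt(17), - 9,-2 , sqrt ( 5) /5,sqrt(5 ) /5,5/4,sqrt( 2 ),E, E,E,E,E,  sqrt (15 ), sqrt(15),sqrt(19),9 * E/5,  2*sqrt( 17 ) ] 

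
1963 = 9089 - 7126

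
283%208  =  75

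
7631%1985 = 1676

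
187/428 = 187/428 = 0.44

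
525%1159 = 525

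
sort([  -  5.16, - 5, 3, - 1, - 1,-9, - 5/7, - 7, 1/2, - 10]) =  [ - 10,  -  9, - 7, - 5.16, - 5,-1,  -  1, - 5/7,1/2, 3]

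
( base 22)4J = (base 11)98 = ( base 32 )3B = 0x6B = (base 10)107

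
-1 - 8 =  - 9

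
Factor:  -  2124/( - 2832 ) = 3/4= 2^ (  -  2)*3^1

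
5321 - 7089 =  - 1768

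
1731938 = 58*29861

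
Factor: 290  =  2^1*5^1  *29^1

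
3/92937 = 1/30979 =0.00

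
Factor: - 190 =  - 2^1*5^1 * 19^1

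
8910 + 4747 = 13657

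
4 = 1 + 3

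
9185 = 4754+4431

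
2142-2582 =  - 440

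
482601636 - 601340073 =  - 118738437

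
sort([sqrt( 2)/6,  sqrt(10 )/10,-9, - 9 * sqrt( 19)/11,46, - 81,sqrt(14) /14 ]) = [ - 81, - 9, - 9*sqrt(19) /11, sqrt(2 ) /6,sqrt( 14 ) /14,sqrt(10)/10,46 ] 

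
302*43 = 12986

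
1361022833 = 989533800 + 371489033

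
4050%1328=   66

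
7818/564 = 13 + 81/94 = 13.86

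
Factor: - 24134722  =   -2^1*149^1*80989^1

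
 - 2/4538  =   - 1/2269 = - 0.00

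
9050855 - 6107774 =2943081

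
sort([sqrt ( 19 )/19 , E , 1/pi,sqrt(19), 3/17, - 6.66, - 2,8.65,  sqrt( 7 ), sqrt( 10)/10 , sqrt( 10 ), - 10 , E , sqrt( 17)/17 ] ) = [ - 10, - 6.66, - 2,3/17,sqrt( 19) /19,sqrt( 17) /17 , sqrt( 10)/10,1/pi,sqrt(7),E,E, sqrt (10 ), sqrt( 19 ),8.65 ]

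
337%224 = 113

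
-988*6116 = - 6042608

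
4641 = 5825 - 1184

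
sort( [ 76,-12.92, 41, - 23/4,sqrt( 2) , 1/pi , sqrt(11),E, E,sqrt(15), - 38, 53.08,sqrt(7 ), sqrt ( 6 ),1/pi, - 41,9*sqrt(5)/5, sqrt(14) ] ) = [ - 41, - 38, - 12.92, - 23/4,1/pi,  1/pi,sqrt(2),  sqrt(6)  ,  sqrt (7),E,E, sqrt (11 ),sqrt(14),sqrt(15 ),9*sqrt( 5)/5, 41,53.08,76 ]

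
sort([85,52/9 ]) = [52/9,85]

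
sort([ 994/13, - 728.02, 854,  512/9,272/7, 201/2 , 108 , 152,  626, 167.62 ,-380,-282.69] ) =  [ - 728.02, - 380, - 282.69, 272/7,  512/9, 994/13,201/2,108, 152,167.62, 626, 854 ]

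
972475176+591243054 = 1563718230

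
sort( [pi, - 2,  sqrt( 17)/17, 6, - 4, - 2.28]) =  [ - 4, - 2.28,- 2 , sqrt(17)/17, pi, 6]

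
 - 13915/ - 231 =1265/21=   60.24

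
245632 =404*608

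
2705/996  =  2 + 713/996 = 2.72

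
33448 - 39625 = - 6177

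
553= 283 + 270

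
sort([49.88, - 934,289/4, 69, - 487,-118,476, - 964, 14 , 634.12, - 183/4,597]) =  [ - 964, - 934,  -  487,  -  118, - 183/4,  14 , 49.88,69,  289/4,476,597,634.12]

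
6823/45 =6823/45 = 151.62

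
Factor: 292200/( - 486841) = - 2^3*3^1*5^2*23^( - 1 ) *61^( - 1)*347^(  -  1)*487^1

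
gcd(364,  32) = 4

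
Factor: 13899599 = 7^1*71^1*27967^1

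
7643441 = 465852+7177589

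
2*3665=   7330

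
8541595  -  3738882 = 4802713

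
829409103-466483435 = 362925668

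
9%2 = 1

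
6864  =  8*858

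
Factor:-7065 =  - 3^2*5^1*157^1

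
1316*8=10528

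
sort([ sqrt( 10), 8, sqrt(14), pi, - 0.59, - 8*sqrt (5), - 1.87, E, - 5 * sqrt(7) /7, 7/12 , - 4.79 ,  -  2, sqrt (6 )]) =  [ - 8*sqrt(5), - 4.79, - 2, - 5*sqrt(7) /7, - 1.87, - 0.59, 7/12,sqrt(6 ), E,pi,sqrt( 10),  sqrt( 14 ), 8]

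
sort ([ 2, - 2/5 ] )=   [ - 2/5  ,  2] 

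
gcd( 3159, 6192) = 9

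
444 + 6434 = 6878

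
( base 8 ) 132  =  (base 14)66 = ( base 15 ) 60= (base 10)90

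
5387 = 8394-3007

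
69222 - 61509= 7713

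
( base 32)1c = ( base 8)54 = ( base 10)44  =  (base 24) 1k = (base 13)35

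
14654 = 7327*2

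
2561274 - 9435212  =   - 6873938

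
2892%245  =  197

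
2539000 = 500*5078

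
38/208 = 19/104 = 0.18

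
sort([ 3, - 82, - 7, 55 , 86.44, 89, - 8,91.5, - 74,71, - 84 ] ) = [ - 84, - 82  , - 74, - 8, - 7,3, 55, 71, 86.44,  89,91.5]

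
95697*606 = 57992382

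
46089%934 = 323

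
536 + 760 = 1296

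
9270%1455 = 540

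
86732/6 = 43366/3  =  14455.33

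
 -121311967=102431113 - 223743080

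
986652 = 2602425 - 1615773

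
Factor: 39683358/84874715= 2^1*3^5 * 5^ ( - 1 )*11^1* 13^1*23^( - 1)*41^( - 1) * 47^( - 1) *383^(-1)* 571^1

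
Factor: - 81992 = -2^3 * 37^1*277^1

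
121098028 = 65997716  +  55100312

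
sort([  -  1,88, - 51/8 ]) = [ - 51/8, - 1, 88 ]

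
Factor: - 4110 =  - 2^1 * 3^1*5^1*137^1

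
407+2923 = 3330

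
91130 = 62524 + 28606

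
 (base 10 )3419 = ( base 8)6533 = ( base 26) 51D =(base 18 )a9h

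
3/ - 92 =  - 3/92 = - 0.03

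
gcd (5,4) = 1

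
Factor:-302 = -2^1*151^1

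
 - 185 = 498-683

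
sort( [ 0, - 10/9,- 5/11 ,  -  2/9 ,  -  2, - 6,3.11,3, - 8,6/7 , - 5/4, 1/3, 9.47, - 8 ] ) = [ - 8, - 8  , - 6, - 2, - 5/4,  -  10/9, - 5/11,-2/9,0 , 1/3 , 6/7, 3 , 3.11, 9.47 ]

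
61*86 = 5246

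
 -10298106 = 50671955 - 60970061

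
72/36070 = 36/18035 = 0.00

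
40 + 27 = 67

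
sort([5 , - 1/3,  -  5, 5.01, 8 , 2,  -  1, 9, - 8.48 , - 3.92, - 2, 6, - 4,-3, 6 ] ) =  [ - 8.48, - 5,  -  4, - 3.92, - 3,-2, - 1, - 1/3,2, 5 , 5.01,6, 6, 8, 9 ] 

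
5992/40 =749/5 = 149.80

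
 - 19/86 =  - 1 + 67/86 = -  0.22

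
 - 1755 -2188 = - 3943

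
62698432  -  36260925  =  26437507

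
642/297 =214/99 =2.16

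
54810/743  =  54810/743 = 73.77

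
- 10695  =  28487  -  39182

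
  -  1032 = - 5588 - -4556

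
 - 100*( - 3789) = 378900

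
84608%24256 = 11840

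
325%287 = 38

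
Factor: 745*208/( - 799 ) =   -  154960/799 = -  2^4*5^1 *13^1*17^( -1)*47^(  -  1) * 149^1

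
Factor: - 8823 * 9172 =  - 80924556 = - 2^2*3^1*17^1*173^1*2293^1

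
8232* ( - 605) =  - 4980360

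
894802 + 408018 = 1302820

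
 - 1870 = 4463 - 6333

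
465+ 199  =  664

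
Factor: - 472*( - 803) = 2^3*11^1*59^1*73^1 = 379016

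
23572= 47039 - 23467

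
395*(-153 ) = -60435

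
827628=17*48684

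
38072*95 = 3616840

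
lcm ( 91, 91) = 91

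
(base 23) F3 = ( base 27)co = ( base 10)348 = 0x15c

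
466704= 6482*72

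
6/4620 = 1/770 = 0.00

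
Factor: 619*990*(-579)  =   - 2^1*3^3*  5^1*11^1*193^1*619^1  =  - 354816990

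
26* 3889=101114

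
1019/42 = 24+ 11/42  =  24.26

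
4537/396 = 11 + 181/396= 11.46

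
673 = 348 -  - 325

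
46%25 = 21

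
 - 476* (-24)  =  11424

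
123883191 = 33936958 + 89946233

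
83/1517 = 83/1517 = 0.05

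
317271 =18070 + 299201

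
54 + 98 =152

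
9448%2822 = 982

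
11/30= 11/30 = 0.37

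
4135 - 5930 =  - 1795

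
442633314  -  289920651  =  152712663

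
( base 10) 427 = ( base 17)182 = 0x1AB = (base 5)3202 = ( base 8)653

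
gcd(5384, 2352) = 8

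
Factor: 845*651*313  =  3^1*5^1 *7^1*13^2*31^1*313^1=172179735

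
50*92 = 4600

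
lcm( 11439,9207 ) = 377487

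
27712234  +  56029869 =83742103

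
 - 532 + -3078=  - 3610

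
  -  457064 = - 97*4712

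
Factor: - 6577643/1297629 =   -  3^(-2)*31^ ( - 1)*4651^(  -  1) * 6577643^1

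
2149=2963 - 814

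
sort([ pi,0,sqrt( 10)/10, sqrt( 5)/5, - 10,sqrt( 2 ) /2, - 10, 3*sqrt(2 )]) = [-10, -10, 0, sqrt(10 )/10,sqrt(5)/5,sqrt(2 )/2 , pi, 3* sqrt(2)]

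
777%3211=777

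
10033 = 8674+1359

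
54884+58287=113171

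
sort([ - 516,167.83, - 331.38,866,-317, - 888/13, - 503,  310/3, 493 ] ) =[ - 516, - 503, - 331.38, - 317,  -  888/13, 310/3,167.83, 493,  866 ]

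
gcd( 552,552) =552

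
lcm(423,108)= 5076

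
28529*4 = 114116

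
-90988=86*( - 1058 )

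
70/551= 70/551=   0.13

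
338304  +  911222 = 1249526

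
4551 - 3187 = 1364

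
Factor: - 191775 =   -  3^1* 5^2*2557^1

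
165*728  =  120120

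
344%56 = 8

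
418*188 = 78584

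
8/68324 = 2/17081  =  0.00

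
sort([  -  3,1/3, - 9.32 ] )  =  [ - 9.32,-3,1/3]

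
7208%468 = 188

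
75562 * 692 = 52288904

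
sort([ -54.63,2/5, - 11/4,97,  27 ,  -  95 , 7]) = [ - 95, - 54.63, - 11/4, 2/5, 7,  27,97 ]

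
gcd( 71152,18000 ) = 16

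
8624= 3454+5170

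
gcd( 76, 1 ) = 1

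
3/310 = 3/310 = 0.01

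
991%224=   95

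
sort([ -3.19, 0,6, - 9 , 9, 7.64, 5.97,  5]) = [ - 9, - 3.19, 0, 5,5.97, 6,  7.64,  9]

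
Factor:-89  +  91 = 2 = 2^1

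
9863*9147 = 90216861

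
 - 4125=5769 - 9894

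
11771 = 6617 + 5154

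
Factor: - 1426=- 2^1*23^1*31^1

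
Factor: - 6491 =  -6491^1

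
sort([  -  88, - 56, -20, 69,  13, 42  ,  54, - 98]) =[  -  98, - 88, - 56 ,-20 , 13, 42,54, 69] 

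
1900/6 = 316+2/3 = 316.67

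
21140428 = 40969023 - 19828595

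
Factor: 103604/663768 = 2^ (-1)*3^ (-3 )*7^ ( - 1)*59^1  =  59/378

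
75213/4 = 75213/4 = 18803.25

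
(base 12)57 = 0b1000011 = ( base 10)67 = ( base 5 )232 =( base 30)27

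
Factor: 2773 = 47^1 * 59^1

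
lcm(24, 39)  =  312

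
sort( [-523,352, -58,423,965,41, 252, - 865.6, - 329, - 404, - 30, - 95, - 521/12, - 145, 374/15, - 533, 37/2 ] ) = [ - 865.6, - 533,-523, - 404, -329, - 145,-95, - 58 ,-521/12 , - 30, 37/2 , 374/15, 41, 252, 352,423, 965]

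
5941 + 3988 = 9929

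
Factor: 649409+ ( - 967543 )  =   - 2^1*73^1 * 2179^1 = - 318134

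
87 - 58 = 29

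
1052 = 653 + 399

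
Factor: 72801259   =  17^1*1427^1 *3001^1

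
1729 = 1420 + 309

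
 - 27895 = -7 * 3985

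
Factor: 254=2^1*127^1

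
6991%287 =103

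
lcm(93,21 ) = 651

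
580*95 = 55100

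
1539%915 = 624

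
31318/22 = 1423 + 6/11 = 1423.55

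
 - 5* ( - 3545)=17725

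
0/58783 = 0 = 0.00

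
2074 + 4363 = 6437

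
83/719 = 83/719 = 0.12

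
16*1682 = 26912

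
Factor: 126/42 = 3 = 3^1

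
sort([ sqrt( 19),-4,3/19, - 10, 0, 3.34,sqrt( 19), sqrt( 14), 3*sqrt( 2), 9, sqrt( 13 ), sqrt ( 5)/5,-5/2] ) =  [ - 10, - 4, - 5/2, 0,3/19, sqrt ( 5)/5,3.34,sqrt (13), sqrt(14),3 * sqrt( 2 ),sqrt ( 19),sqrt( 19 ), 9 ]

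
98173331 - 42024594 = 56148737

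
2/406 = 1/203 = 0.00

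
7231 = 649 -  - 6582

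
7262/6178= 1+542/3089= 1.18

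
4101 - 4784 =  - 683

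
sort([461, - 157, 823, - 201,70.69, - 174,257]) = [ - 201, - 174, - 157, 70.69, 257,461,823]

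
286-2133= - 1847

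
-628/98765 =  -1 + 98137/98765 = -0.01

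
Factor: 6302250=2^1*3^2 * 5^3*2801^1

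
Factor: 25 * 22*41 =2^1*5^2*11^1*41^1 = 22550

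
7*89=623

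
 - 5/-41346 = 5/41346  =  0.00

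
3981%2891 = 1090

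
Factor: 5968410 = 2^1*3^1*5^1*7^1*97^1*293^1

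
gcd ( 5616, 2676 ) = 12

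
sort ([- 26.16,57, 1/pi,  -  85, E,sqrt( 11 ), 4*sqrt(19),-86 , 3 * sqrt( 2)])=[  -  86, - 85,  -  26.16, 1/pi, E, sqrt( 11), 3*sqrt( 2), 4*sqrt(19), 57]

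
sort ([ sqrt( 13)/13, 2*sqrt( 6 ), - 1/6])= [ - 1/6, sqrt ( 13)/13, 2 * sqrt( 6 ) ] 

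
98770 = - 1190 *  (  -  83 ) 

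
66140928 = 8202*8064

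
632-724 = -92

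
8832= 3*2944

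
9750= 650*15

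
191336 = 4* 47834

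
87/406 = 3/14 = 0.21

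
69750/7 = 69750/7 = 9964.29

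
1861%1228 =633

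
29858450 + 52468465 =82326915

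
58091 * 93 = 5402463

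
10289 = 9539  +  750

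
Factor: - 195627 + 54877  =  - 140750= - 2^1*5^3*563^1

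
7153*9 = 64377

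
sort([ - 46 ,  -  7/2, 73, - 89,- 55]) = [ - 89, - 55,  -  46, - 7/2,73 ]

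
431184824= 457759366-26574542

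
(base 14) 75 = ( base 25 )43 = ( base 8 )147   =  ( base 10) 103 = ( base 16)67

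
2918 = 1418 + 1500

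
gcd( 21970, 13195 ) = 65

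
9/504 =1/56 = 0.02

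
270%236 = 34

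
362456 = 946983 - 584527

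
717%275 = 167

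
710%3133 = 710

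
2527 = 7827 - 5300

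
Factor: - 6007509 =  - 3^2 * 667501^1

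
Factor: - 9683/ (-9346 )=2^ ( - 1 )*23^1 * 421^1*4673^(-1 ) 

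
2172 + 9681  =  11853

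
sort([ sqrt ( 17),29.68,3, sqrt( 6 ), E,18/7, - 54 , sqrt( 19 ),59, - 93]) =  [ - 93,- 54,sqrt ( 6),18/7,E,  3,sqrt ( 17 ), sqrt( 19),29.68,59 ] 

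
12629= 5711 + 6918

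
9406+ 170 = 9576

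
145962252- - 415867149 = 561829401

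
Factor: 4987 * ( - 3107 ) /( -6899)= 13^1*239^1* 4987^1*6899^(-1) = 15494609/6899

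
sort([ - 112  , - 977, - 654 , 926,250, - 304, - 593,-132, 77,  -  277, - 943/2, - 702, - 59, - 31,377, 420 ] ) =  [ - 977, - 702, - 654, - 593,-943/2, - 304,-277, - 132, - 112, - 59, - 31, 77, 250, 377  ,  420 , 926] 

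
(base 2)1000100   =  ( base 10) 68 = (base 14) 4c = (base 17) 40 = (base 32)24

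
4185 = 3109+1076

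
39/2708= 39/2708 = 0.01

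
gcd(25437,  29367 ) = 3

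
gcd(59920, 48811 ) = 7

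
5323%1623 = 454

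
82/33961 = 82/33961 = 0.00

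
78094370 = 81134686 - 3040316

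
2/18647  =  2/18647  =  0.00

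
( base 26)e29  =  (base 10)9525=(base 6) 112033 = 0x2535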